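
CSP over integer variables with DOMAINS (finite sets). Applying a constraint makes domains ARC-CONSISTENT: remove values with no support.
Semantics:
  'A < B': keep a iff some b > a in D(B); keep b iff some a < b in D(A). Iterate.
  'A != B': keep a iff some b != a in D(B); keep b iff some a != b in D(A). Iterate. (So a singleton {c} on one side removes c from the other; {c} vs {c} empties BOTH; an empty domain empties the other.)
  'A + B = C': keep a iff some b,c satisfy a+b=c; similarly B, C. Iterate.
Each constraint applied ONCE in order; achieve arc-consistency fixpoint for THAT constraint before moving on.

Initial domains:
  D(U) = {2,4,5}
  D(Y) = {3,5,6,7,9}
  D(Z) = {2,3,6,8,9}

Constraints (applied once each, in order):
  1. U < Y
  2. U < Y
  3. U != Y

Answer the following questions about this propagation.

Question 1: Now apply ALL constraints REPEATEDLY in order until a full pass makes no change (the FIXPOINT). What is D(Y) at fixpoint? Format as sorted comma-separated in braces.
Answer: {3,5,6,7,9}

Derivation:
pass 0 (initial): D(Y)={3,5,6,7,9}
pass 1: no change
Fixpoint after 1 passes: D(Y) = {3,5,6,7,9}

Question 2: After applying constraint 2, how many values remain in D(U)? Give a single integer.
Answer: 3

Derivation:
Constraint 1 (U < Y) on D(U)={2,4,5} D(Y)={3,5,6,7,9}: no change
Constraint 2 (U < Y) on D(U)={2,4,5} D(Y)={3,5,6,7,9}: no change
So after constraint 2: D(U)={2,4,5}, size = 3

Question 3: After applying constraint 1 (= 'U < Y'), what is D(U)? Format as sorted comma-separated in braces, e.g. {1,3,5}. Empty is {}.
Answer: {2,4,5}

Derivation:
Constraint 1 (U < Y) on D(U)={2,4,5} D(Y)={3,5,6,7,9}: no change
So after constraint 1: D(U) = {2,4,5}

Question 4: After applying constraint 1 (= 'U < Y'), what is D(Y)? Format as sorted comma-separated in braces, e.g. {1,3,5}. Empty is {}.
Constraint 1 (U < Y) on D(U)={2,4,5} D(Y)={3,5,6,7,9}: no change
So after constraint 1: D(Y) = {3,5,6,7,9}

Answer: {3,5,6,7,9}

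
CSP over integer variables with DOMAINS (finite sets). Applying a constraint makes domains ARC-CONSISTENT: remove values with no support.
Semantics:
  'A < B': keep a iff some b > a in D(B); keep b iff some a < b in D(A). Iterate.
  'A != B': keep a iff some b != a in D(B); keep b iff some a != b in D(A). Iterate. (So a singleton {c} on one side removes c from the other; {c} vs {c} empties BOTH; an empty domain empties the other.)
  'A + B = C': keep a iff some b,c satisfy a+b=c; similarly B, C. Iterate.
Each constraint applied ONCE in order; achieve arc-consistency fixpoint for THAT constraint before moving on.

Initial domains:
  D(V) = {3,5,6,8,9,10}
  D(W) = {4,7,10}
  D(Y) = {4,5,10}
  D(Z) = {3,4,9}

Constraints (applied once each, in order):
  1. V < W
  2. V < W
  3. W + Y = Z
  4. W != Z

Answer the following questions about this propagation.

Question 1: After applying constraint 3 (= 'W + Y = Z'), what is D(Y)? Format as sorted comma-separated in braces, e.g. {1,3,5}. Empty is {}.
Constraint 1 (V < W) on D(V)={3,5,6,8,9,10} D(W)={4,7,10}: V {3,5,6,8,9,10}->{3,5,6,8,9}
Constraint 2 (V < W) on D(V)={3,5,6,8,9} D(W)={4,7,10}: no change
Constraint 3 (W + Y = Z) on D(W)={4,7,10} D(Y)={4,5,10} D(Z)={3,4,9}: W {4,7,10}->{4}; Y {4,5,10}->{5}; Z {3,4,9}->{9}
So after constraint 3: D(Y) = {5}

Answer: {5}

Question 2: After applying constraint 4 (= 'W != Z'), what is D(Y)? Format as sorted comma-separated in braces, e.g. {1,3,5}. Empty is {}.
Constraint 1 (V < W) on D(V)={3,5,6,8,9,10} D(W)={4,7,10}: V {3,5,6,8,9,10}->{3,5,6,8,9}
Constraint 2 (V < W) on D(V)={3,5,6,8,9} D(W)={4,7,10}: no change
Constraint 3 (W + Y = Z) on D(W)={4,7,10} D(Y)={4,5,10} D(Z)={3,4,9}: W {4,7,10}->{4}; Y {4,5,10}->{5}; Z {3,4,9}->{9}
Constraint 4 (W != Z) on D(W)={4} D(Z)={9}: no change
So after constraint 4: D(Y) = {5}

Answer: {5}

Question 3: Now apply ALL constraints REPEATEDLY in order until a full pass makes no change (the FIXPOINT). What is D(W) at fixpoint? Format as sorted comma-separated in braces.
Answer: {4}

Derivation:
pass 0 (initial): D(W)={4,7,10}
pass 1: V {3,5,6,8,9,10}->{3,5,6,8,9}; W {4,7,10}->{4}; Y {4,5,10}->{5}; Z {3,4,9}->{9}
pass 2: V {3,5,6,8,9}->{3}
pass 3: no change
Fixpoint after 3 passes: D(W) = {4}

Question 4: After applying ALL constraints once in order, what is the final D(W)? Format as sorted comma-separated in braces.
Answer: {4}

Derivation:
Constraint 1 (V < W) on D(V)={3,5,6,8,9,10} D(W)={4,7,10}: V {3,5,6,8,9,10}->{3,5,6,8,9}
Constraint 2 (V < W) on D(V)={3,5,6,8,9} D(W)={4,7,10}: no change
Constraint 3 (W + Y = Z) on D(W)={4,7,10} D(Y)={4,5,10} D(Z)={3,4,9}: W {4,7,10}->{4}; Y {4,5,10}->{5}; Z {3,4,9}->{9}
Constraint 4 (W != Z) on D(W)={4} D(Z)={9}: no change
So after all 4 constraints: D(W) = {4}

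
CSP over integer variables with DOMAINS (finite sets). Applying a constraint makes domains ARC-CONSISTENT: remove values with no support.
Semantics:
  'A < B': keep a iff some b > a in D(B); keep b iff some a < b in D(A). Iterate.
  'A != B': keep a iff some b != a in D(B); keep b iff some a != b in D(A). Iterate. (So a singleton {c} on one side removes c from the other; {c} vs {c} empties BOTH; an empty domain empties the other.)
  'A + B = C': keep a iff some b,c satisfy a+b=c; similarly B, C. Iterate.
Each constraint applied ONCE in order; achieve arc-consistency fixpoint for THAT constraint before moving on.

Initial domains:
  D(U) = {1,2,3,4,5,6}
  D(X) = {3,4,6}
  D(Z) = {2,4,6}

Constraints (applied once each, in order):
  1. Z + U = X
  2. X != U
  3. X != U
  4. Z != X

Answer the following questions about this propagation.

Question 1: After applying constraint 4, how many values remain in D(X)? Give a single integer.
Constraint 1 (Z + U = X) on D(Z)={2,4,6} D(U)={1,2,3,4,5,6} D(X)={3,4,6}: Z {2,4,6}->{2,4}; U {1,2,3,4,5,6}->{1,2,4}
Constraint 2 (X != U) on D(X)={3,4,6} D(U)={1,2,4}: no change
Constraint 3 (X != U) on D(X)={3,4,6} D(U)={1,2,4}: no change
Constraint 4 (Z != X) on D(Z)={2,4} D(X)={3,4,6}: no change
So after constraint 4: D(X)={3,4,6}, size = 3

Answer: 3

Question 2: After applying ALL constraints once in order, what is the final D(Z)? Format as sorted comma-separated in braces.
Constraint 1 (Z + U = X) on D(Z)={2,4,6} D(U)={1,2,3,4,5,6} D(X)={3,4,6}: Z {2,4,6}->{2,4}; U {1,2,3,4,5,6}->{1,2,4}
Constraint 2 (X != U) on D(X)={3,4,6} D(U)={1,2,4}: no change
Constraint 3 (X != U) on D(X)={3,4,6} D(U)={1,2,4}: no change
Constraint 4 (Z != X) on D(Z)={2,4} D(X)={3,4,6}: no change
So after all 4 constraints: D(Z) = {2,4}

Answer: {2,4}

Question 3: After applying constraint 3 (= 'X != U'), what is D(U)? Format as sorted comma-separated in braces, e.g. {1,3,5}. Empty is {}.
Answer: {1,2,4}

Derivation:
Constraint 1 (Z + U = X) on D(Z)={2,4,6} D(U)={1,2,3,4,5,6} D(X)={3,4,6}: Z {2,4,6}->{2,4}; U {1,2,3,4,5,6}->{1,2,4}
Constraint 2 (X != U) on D(X)={3,4,6} D(U)={1,2,4}: no change
Constraint 3 (X != U) on D(X)={3,4,6} D(U)={1,2,4}: no change
So after constraint 3: D(U) = {1,2,4}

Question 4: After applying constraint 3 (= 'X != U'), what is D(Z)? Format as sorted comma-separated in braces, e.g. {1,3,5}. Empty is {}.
Answer: {2,4}

Derivation:
Constraint 1 (Z + U = X) on D(Z)={2,4,6} D(U)={1,2,3,4,5,6} D(X)={3,4,6}: Z {2,4,6}->{2,4}; U {1,2,3,4,5,6}->{1,2,4}
Constraint 2 (X != U) on D(X)={3,4,6} D(U)={1,2,4}: no change
Constraint 3 (X != U) on D(X)={3,4,6} D(U)={1,2,4}: no change
So after constraint 3: D(Z) = {2,4}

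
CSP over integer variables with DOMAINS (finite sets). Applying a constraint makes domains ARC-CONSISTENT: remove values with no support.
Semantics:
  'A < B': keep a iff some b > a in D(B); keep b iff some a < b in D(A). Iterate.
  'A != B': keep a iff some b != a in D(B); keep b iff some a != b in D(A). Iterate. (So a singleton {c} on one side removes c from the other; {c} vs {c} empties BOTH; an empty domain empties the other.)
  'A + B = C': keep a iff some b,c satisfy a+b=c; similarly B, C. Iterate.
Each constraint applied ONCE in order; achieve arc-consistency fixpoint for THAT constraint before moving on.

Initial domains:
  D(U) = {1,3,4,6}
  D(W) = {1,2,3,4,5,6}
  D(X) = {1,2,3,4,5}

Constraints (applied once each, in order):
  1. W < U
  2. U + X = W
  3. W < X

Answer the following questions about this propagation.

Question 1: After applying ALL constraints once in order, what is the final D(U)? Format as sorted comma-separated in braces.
Constraint 1 (W < U) on D(W)={1,2,3,4,5,6} D(U)={1,3,4,6}: W {1,2,3,4,5,6}->{1,2,3,4,5}; U {1,3,4,6}->{3,4,6}
Constraint 2 (U + X = W) on D(U)={3,4,6} D(X)={1,2,3,4,5} D(W)={1,2,3,4,5}: U {3,4,6}->{3,4}; X {1,2,3,4,5}->{1,2}; W {1,2,3,4,5}->{4,5}
Constraint 3 (W < X) on D(W)={4,5} D(X)={1,2}: W {4,5}->{}; X {1,2}->{}
So after all 3 constraints: D(U) = {3,4}

Answer: {3,4}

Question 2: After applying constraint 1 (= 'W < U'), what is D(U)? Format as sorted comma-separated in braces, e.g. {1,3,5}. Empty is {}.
Answer: {3,4,6}

Derivation:
Constraint 1 (W < U) on D(W)={1,2,3,4,5,6} D(U)={1,3,4,6}: W {1,2,3,4,5,6}->{1,2,3,4,5}; U {1,3,4,6}->{3,4,6}
So after constraint 1: D(U) = {3,4,6}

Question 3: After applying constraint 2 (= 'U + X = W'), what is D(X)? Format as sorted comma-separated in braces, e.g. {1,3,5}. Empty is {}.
Answer: {1,2}

Derivation:
Constraint 1 (W < U) on D(W)={1,2,3,4,5,6} D(U)={1,3,4,6}: W {1,2,3,4,5,6}->{1,2,3,4,5}; U {1,3,4,6}->{3,4,6}
Constraint 2 (U + X = W) on D(U)={3,4,6} D(X)={1,2,3,4,5} D(W)={1,2,3,4,5}: U {3,4,6}->{3,4}; X {1,2,3,4,5}->{1,2}; W {1,2,3,4,5}->{4,5}
So after constraint 2: D(X) = {1,2}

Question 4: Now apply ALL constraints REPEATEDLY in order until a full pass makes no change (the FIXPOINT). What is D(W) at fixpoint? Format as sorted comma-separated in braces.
Answer: {}

Derivation:
pass 0 (initial): D(W)={1,2,3,4,5,6}
pass 1: U {1,3,4,6}->{3,4}; W {1,2,3,4,5,6}->{}; X {1,2,3,4,5}->{}
pass 2: U {3,4}->{}
pass 3: no change
Fixpoint after 3 passes: D(W) = {}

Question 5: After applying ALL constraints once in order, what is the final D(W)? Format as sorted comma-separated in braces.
Answer: {}

Derivation:
Constraint 1 (W < U) on D(W)={1,2,3,4,5,6} D(U)={1,3,4,6}: W {1,2,3,4,5,6}->{1,2,3,4,5}; U {1,3,4,6}->{3,4,6}
Constraint 2 (U + X = W) on D(U)={3,4,6} D(X)={1,2,3,4,5} D(W)={1,2,3,4,5}: U {3,4,6}->{3,4}; X {1,2,3,4,5}->{1,2}; W {1,2,3,4,5}->{4,5}
Constraint 3 (W < X) on D(W)={4,5} D(X)={1,2}: W {4,5}->{}; X {1,2}->{}
So after all 3 constraints: D(W) = {}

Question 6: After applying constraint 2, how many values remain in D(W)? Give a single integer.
Answer: 2

Derivation:
Constraint 1 (W < U) on D(W)={1,2,3,4,5,6} D(U)={1,3,4,6}: W {1,2,3,4,5,6}->{1,2,3,4,5}; U {1,3,4,6}->{3,4,6}
Constraint 2 (U + X = W) on D(U)={3,4,6} D(X)={1,2,3,4,5} D(W)={1,2,3,4,5}: U {3,4,6}->{3,4}; X {1,2,3,4,5}->{1,2}; W {1,2,3,4,5}->{4,5}
So after constraint 2: D(W)={4,5}, size = 2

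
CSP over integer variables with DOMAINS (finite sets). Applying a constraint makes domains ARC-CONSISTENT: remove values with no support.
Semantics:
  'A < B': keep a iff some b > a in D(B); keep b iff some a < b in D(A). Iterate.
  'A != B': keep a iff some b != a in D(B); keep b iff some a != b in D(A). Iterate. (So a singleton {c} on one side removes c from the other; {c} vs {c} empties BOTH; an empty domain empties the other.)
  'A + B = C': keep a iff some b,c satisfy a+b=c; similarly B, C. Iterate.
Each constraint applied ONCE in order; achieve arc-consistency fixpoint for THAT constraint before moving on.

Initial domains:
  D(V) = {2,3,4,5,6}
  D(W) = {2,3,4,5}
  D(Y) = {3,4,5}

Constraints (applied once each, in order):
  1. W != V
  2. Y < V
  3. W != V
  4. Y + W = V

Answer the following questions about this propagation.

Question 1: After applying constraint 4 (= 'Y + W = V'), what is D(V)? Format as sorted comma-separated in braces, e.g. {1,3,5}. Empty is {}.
Constraint 1 (W != V) on D(W)={2,3,4,5} D(V)={2,3,4,5,6}: no change
Constraint 2 (Y < V) on D(Y)={3,4,5} D(V)={2,3,4,5,6}: V {2,3,4,5,6}->{4,5,6}
Constraint 3 (W != V) on D(W)={2,3,4,5} D(V)={4,5,6}: no change
Constraint 4 (Y + W = V) on D(Y)={3,4,5} D(W)={2,3,4,5} D(V)={4,5,6}: Y {3,4,5}->{3,4}; W {2,3,4,5}->{2,3}; V {4,5,6}->{5,6}
So after constraint 4: D(V) = {5,6}

Answer: {5,6}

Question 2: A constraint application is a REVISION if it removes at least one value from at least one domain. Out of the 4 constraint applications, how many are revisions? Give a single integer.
Answer: 2

Derivation:
Constraint 1 (W != V) on D(W)={2,3,4,5} D(V)={2,3,4,5,6}: no change => not a revision
Constraint 2 (Y < V) on D(Y)={3,4,5} D(V)={2,3,4,5,6}: V {2,3,4,5,6}->{4,5,6} => REVISION
Constraint 3 (W != V) on D(W)={2,3,4,5} D(V)={4,5,6}: no change => not a revision
Constraint 4 (Y + W = V) on D(Y)={3,4,5} D(W)={2,3,4,5} D(V)={4,5,6}: Y {3,4,5}->{3,4}; W {2,3,4,5}->{2,3}; V {4,5,6}->{5,6} => REVISION
Total revisions = 2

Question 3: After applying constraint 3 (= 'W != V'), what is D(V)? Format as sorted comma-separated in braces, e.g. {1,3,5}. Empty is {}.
Constraint 1 (W != V) on D(W)={2,3,4,5} D(V)={2,3,4,5,6}: no change
Constraint 2 (Y < V) on D(Y)={3,4,5} D(V)={2,3,4,5,6}: V {2,3,4,5,6}->{4,5,6}
Constraint 3 (W != V) on D(W)={2,3,4,5} D(V)={4,5,6}: no change
So after constraint 3: D(V) = {4,5,6}

Answer: {4,5,6}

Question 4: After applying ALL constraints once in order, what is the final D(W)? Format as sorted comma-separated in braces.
Answer: {2,3}

Derivation:
Constraint 1 (W != V) on D(W)={2,3,4,5} D(V)={2,3,4,5,6}: no change
Constraint 2 (Y < V) on D(Y)={3,4,5} D(V)={2,3,4,5,6}: V {2,3,4,5,6}->{4,5,6}
Constraint 3 (W != V) on D(W)={2,3,4,5} D(V)={4,5,6}: no change
Constraint 4 (Y + W = V) on D(Y)={3,4,5} D(W)={2,3,4,5} D(V)={4,5,6}: Y {3,4,5}->{3,4}; W {2,3,4,5}->{2,3}; V {4,5,6}->{5,6}
So after all 4 constraints: D(W) = {2,3}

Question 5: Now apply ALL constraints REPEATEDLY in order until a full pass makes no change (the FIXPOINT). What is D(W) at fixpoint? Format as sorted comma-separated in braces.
pass 0 (initial): D(W)={2,3,4,5}
pass 1: V {2,3,4,5,6}->{5,6}; W {2,3,4,5}->{2,3}; Y {3,4,5}->{3,4}
pass 2: no change
Fixpoint after 2 passes: D(W) = {2,3}

Answer: {2,3}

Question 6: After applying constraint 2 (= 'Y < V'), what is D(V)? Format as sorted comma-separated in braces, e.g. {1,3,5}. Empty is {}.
Constraint 1 (W != V) on D(W)={2,3,4,5} D(V)={2,3,4,5,6}: no change
Constraint 2 (Y < V) on D(Y)={3,4,5} D(V)={2,3,4,5,6}: V {2,3,4,5,6}->{4,5,6}
So after constraint 2: D(V) = {4,5,6}

Answer: {4,5,6}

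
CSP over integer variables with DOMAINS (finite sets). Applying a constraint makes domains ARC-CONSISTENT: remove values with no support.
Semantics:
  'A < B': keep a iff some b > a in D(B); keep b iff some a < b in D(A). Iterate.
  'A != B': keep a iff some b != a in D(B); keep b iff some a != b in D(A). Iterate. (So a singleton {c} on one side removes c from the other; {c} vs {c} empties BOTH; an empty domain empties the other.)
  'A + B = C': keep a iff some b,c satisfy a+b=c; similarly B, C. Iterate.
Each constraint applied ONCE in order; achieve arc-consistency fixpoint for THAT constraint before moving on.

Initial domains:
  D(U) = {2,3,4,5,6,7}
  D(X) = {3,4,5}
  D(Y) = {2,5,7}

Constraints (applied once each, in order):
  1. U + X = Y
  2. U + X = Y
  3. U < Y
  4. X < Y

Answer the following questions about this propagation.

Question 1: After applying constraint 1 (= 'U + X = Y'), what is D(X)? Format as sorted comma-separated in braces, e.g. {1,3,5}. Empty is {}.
Constraint 1 (U + X = Y) on D(U)={2,3,4,5,6,7} D(X)={3,4,5} D(Y)={2,5,7}: U {2,3,4,5,6,7}->{2,3,4}; Y {2,5,7}->{5,7}
So after constraint 1: D(X) = {3,4,5}

Answer: {3,4,5}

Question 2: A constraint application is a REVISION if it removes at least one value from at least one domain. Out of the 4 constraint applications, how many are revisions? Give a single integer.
Answer: 1

Derivation:
Constraint 1 (U + X = Y) on D(U)={2,3,4,5,6,7} D(X)={3,4,5} D(Y)={2,5,7}: U {2,3,4,5,6,7}->{2,3,4}; Y {2,5,7}->{5,7} => REVISION
Constraint 2 (U + X = Y) on D(U)={2,3,4} D(X)={3,4,5} D(Y)={5,7}: no change => not a revision
Constraint 3 (U < Y) on D(U)={2,3,4} D(Y)={5,7}: no change => not a revision
Constraint 4 (X < Y) on D(X)={3,4,5} D(Y)={5,7}: no change => not a revision
Total revisions = 1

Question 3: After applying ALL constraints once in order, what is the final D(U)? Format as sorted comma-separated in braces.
Constraint 1 (U + X = Y) on D(U)={2,3,4,5,6,7} D(X)={3,4,5} D(Y)={2,5,7}: U {2,3,4,5,6,7}->{2,3,4}; Y {2,5,7}->{5,7}
Constraint 2 (U + X = Y) on D(U)={2,3,4} D(X)={3,4,5} D(Y)={5,7}: no change
Constraint 3 (U < Y) on D(U)={2,3,4} D(Y)={5,7}: no change
Constraint 4 (X < Y) on D(X)={3,4,5} D(Y)={5,7}: no change
So after all 4 constraints: D(U) = {2,3,4}

Answer: {2,3,4}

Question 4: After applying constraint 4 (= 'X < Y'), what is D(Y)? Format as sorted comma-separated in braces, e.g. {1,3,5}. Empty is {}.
Constraint 1 (U + X = Y) on D(U)={2,3,4,5,6,7} D(X)={3,4,5} D(Y)={2,5,7}: U {2,3,4,5,6,7}->{2,3,4}; Y {2,5,7}->{5,7}
Constraint 2 (U + X = Y) on D(U)={2,3,4} D(X)={3,4,5} D(Y)={5,7}: no change
Constraint 3 (U < Y) on D(U)={2,3,4} D(Y)={5,7}: no change
Constraint 4 (X < Y) on D(X)={3,4,5} D(Y)={5,7}: no change
So after constraint 4: D(Y) = {5,7}

Answer: {5,7}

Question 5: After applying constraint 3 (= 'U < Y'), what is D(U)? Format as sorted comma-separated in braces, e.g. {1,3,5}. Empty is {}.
Constraint 1 (U + X = Y) on D(U)={2,3,4,5,6,7} D(X)={3,4,5} D(Y)={2,5,7}: U {2,3,4,5,6,7}->{2,3,4}; Y {2,5,7}->{5,7}
Constraint 2 (U + X = Y) on D(U)={2,3,4} D(X)={3,4,5} D(Y)={5,7}: no change
Constraint 3 (U < Y) on D(U)={2,3,4} D(Y)={5,7}: no change
So after constraint 3: D(U) = {2,3,4}

Answer: {2,3,4}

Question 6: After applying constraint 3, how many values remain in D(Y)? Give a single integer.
Answer: 2

Derivation:
Constraint 1 (U + X = Y) on D(U)={2,3,4,5,6,7} D(X)={3,4,5} D(Y)={2,5,7}: U {2,3,4,5,6,7}->{2,3,4}; Y {2,5,7}->{5,7}
Constraint 2 (U + X = Y) on D(U)={2,3,4} D(X)={3,4,5} D(Y)={5,7}: no change
Constraint 3 (U < Y) on D(U)={2,3,4} D(Y)={5,7}: no change
So after constraint 3: D(Y)={5,7}, size = 2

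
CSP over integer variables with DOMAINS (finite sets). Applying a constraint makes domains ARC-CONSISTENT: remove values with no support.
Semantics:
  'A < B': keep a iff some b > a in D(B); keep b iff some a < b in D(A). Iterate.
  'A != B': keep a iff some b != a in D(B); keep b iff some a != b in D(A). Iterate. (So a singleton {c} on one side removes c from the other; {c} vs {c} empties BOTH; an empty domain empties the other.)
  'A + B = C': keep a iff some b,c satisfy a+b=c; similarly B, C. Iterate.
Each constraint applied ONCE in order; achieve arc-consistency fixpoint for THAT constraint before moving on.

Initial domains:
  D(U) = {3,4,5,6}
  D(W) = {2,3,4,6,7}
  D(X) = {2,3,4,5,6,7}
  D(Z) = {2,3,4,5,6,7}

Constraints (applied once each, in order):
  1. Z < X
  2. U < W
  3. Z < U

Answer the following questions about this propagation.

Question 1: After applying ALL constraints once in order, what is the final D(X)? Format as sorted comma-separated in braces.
Constraint 1 (Z < X) on D(Z)={2,3,4,5,6,7} D(X)={2,3,4,5,6,7}: Z {2,3,4,5,6,7}->{2,3,4,5,6}; X {2,3,4,5,6,7}->{3,4,5,6,7}
Constraint 2 (U < W) on D(U)={3,4,5,6} D(W)={2,3,4,6,7}: W {2,3,4,6,7}->{4,6,7}
Constraint 3 (Z < U) on D(Z)={2,3,4,5,6} D(U)={3,4,5,6}: Z {2,3,4,5,6}->{2,3,4,5}
So after all 3 constraints: D(X) = {3,4,5,6,7}

Answer: {3,4,5,6,7}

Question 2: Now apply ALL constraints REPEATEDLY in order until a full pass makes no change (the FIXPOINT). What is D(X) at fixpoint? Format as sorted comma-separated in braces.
Answer: {3,4,5,6,7}

Derivation:
pass 0 (initial): D(X)={2,3,4,5,6,7}
pass 1: W {2,3,4,6,7}->{4,6,7}; X {2,3,4,5,6,7}->{3,4,5,6,7}; Z {2,3,4,5,6,7}->{2,3,4,5}
pass 2: no change
Fixpoint after 2 passes: D(X) = {3,4,5,6,7}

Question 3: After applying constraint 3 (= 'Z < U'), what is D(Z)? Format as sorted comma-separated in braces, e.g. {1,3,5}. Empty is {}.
Constraint 1 (Z < X) on D(Z)={2,3,4,5,6,7} D(X)={2,3,4,5,6,7}: Z {2,3,4,5,6,7}->{2,3,4,5,6}; X {2,3,4,5,6,7}->{3,4,5,6,7}
Constraint 2 (U < W) on D(U)={3,4,5,6} D(W)={2,3,4,6,7}: W {2,3,4,6,7}->{4,6,7}
Constraint 3 (Z < U) on D(Z)={2,3,4,5,6} D(U)={3,4,5,6}: Z {2,3,4,5,6}->{2,3,4,5}
So after constraint 3: D(Z) = {2,3,4,5}

Answer: {2,3,4,5}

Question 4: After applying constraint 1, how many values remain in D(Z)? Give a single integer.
Constraint 1 (Z < X) on D(Z)={2,3,4,5,6,7} D(X)={2,3,4,5,6,7}: Z {2,3,4,5,6,7}->{2,3,4,5,6}; X {2,3,4,5,6,7}->{3,4,5,6,7}
So after constraint 1: D(Z)={2,3,4,5,6}, size = 5

Answer: 5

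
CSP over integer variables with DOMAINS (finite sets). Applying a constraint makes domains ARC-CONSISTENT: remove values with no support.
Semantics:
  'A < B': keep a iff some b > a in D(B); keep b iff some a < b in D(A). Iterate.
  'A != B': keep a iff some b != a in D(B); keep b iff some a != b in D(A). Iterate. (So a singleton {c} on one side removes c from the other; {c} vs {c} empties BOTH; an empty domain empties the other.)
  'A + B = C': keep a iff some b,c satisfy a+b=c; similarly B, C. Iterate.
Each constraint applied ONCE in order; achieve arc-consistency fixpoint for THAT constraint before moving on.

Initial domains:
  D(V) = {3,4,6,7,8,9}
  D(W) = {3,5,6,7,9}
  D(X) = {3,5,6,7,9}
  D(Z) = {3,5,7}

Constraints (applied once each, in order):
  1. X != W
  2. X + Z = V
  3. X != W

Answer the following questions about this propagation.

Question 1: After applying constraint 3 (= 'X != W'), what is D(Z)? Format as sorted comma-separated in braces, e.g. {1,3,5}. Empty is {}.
Answer: {3,5}

Derivation:
Constraint 1 (X != W) on D(X)={3,5,6,7,9} D(W)={3,5,6,7,9}: no change
Constraint 2 (X + Z = V) on D(X)={3,5,6,7,9} D(Z)={3,5,7} D(V)={3,4,6,7,8,9}: X {3,5,6,7,9}->{3,5,6}; Z {3,5,7}->{3,5}; V {3,4,6,7,8,9}->{6,8,9}
Constraint 3 (X != W) on D(X)={3,5,6} D(W)={3,5,6,7,9}: no change
So after constraint 3: D(Z) = {3,5}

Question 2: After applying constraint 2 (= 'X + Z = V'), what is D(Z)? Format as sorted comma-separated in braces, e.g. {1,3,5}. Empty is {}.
Constraint 1 (X != W) on D(X)={3,5,6,7,9} D(W)={3,5,6,7,9}: no change
Constraint 2 (X + Z = V) on D(X)={3,5,6,7,9} D(Z)={3,5,7} D(V)={3,4,6,7,8,9}: X {3,5,6,7,9}->{3,5,6}; Z {3,5,7}->{3,5}; V {3,4,6,7,8,9}->{6,8,9}
So after constraint 2: D(Z) = {3,5}

Answer: {3,5}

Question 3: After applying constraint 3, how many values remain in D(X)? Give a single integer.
Constraint 1 (X != W) on D(X)={3,5,6,7,9} D(W)={3,5,6,7,9}: no change
Constraint 2 (X + Z = V) on D(X)={3,5,6,7,9} D(Z)={3,5,7} D(V)={3,4,6,7,8,9}: X {3,5,6,7,9}->{3,5,6}; Z {3,5,7}->{3,5}; V {3,4,6,7,8,9}->{6,8,9}
Constraint 3 (X != W) on D(X)={3,5,6} D(W)={3,5,6,7,9}: no change
So after constraint 3: D(X)={3,5,6}, size = 3

Answer: 3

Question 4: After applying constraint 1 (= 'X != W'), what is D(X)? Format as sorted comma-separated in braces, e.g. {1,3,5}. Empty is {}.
Constraint 1 (X != W) on D(X)={3,5,6,7,9} D(W)={3,5,6,7,9}: no change
So after constraint 1: D(X) = {3,5,6,7,9}

Answer: {3,5,6,7,9}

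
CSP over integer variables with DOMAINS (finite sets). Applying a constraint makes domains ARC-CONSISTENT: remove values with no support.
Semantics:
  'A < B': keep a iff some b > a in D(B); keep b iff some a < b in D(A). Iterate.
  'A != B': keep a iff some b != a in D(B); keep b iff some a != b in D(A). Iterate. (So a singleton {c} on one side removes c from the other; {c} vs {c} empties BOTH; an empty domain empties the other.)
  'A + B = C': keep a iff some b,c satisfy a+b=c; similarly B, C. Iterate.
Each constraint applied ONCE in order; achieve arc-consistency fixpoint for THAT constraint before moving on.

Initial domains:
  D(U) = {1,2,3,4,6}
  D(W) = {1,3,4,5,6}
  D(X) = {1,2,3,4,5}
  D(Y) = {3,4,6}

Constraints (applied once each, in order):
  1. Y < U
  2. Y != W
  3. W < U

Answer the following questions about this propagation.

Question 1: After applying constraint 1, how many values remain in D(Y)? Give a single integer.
Constraint 1 (Y < U) on D(Y)={3,4,6} D(U)={1,2,3,4,6}: Y {3,4,6}->{3,4}; U {1,2,3,4,6}->{4,6}
So after constraint 1: D(Y)={3,4}, size = 2

Answer: 2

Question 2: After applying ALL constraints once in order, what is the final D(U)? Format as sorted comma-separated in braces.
Constraint 1 (Y < U) on D(Y)={3,4,6} D(U)={1,2,3,4,6}: Y {3,4,6}->{3,4}; U {1,2,3,4,6}->{4,6}
Constraint 2 (Y != W) on D(Y)={3,4} D(W)={1,3,4,5,6}: no change
Constraint 3 (W < U) on D(W)={1,3,4,5,6} D(U)={4,6}: W {1,3,4,5,6}->{1,3,4,5}
So after all 3 constraints: D(U) = {4,6}

Answer: {4,6}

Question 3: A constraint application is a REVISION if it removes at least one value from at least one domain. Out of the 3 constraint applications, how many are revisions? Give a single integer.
Constraint 1 (Y < U) on D(Y)={3,4,6} D(U)={1,2,3,4,6}: Y {3,4,6}->{3,4}; U {1,2,3,4,6}->{4,6} => REVISION
Constraint 2 (Y != W) on D(Y)={3,4} D(W)={1,3,4,5,6}: no change => not a revision
Constraint 3 (W < U) on D(W)={1,3,4,5,6} D(U)={4,6}: W {1,3,4,5,6}->{1,3,4,5} => REVISION
Total revisions = 2

Answer: 2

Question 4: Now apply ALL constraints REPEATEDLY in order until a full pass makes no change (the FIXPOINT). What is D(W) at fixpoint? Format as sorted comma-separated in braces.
Answer: {1,3,4,5}

Derivation:
pass 0 (initial): D(W)={1,3,4,5,6}
pass 1: U {1,2,3,4,6}->{4,6}; W {1,3,4,5,6}->{1,3,4,5}; Y {3,4,6}->{3,4}
pass 2: no change
Fixpoint after 2 passes: D(W) = {1,3,4,5}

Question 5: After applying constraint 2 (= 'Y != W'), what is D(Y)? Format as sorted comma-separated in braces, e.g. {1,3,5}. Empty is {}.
Answer: {3,4}

Derivation:
Constraint 1 (Y < U) on D(Y)={3,4,6} D(U)={1,2,3,4,6}: Y {3,4,6}->{3,4}; U {1,2,3,4,6}->{4,6}
Constraint 2 (Y != W) on D(Y)={3,4} D(W)={1,3,4,5,6}: no change
So after constraint 2: D(Y) = {3,4}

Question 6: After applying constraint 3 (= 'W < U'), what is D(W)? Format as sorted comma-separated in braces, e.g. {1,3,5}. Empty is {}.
Constraint 1 (Y < U) on D(Y)={3,4,6} D(U)={1,2,3,4,6}: Y {3,4,6}->{3,4}; U {1,2,3,4,6}->{4,6}
Constraint 2 (Y != W) on D(Y)={3,4} D(W)={1,3,4,5,6}: no change
Constraint 3 (W < U) on D(W)={1,3,4,5,6} D(U)={4,6}: W {1,3,4,5,6}->{1,3,4,5}
So after constraint 3: D(W) = {1,3,4,5}

Answer: {1,3,4,5}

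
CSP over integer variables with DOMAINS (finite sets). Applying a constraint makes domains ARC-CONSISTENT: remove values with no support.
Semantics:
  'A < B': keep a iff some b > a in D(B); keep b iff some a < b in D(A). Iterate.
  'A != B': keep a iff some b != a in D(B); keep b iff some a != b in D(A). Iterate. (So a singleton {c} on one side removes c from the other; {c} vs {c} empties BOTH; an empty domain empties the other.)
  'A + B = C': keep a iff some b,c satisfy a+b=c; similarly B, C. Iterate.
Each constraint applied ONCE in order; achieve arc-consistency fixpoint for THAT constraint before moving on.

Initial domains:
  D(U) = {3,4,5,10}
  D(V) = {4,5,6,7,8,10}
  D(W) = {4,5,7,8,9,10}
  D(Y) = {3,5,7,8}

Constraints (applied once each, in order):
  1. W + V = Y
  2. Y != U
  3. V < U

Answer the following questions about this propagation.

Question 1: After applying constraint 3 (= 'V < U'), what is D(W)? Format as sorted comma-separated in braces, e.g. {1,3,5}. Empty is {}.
Answer: {4}

Derivation:
Constraint 1 (W + V = Y) on D(W)={4,5,7,8,9,10} D(V)={4,5,6,7,8,10} D(Y)={3,5,7,8}: W {4,5,7,8,9,10}->{4}; V {4,5,6,7,8,10}->{4}; Y {3,5,7,8}->{8}
Constraint 2 (Y != U) on D(Y)={8} D(U)={3,4,5,10}: no change
Constraint 3 (V < U) on D(V)={4} D(U)={3,4,5,10}: U {3,4,5,10}->{5,10}
So after constraint 3: D(W) = {4}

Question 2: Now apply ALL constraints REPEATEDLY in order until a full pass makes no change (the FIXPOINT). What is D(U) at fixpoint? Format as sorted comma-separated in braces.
Answer: {5,10}

Derivation:
pass 0 (initial): D(U)={3,4,5,10}
pass 1: U {3,4,5,10}->{5,10}; V {4,5,6,7,8,10}->{4}; W {4,5,7,8,9,10}->{4}; Y {3,5,7,8}->{8}
pass 2: no change
Fixpoint after 2 passes: D(U) = {5,10}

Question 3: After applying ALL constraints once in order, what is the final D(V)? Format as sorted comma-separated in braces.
Answer: {4}

Derivation:
Constraint 1 (W + V = Y) on D(W)={4,5,7,8,9,10} D(V)={4,5,6,7,8,10} D(Y)={3,5,7,8}: W {4,5,7,8,9,10}->{4}; V {4,5,6,7,8,10}->{4}; Y {3,5,7,8}->{8}
Constraint 2 (Y != U) on D(Y)={8} D(U)={3,4,5,10}: no change
Constraint 3 (V < U) on D(V)={4} D(U)={3,4,5,10}: U {3,4,5,10}->{5,10}
So after all 3 constraints: D(V) = {4}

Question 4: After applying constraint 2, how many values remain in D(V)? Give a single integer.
Constraint 1 (W + V = Y) on D(W)={4,5,7,8,9,10} D(V)={4,5,6,7,8,10} D(Y)={3,5,7,8}: W {4,5,7,8,9,10}->{4}; V {4,5,6,7,8,10}->{4}; Y {3,5,7,8}->{8}
Constraint 2 (Y != U) on D(Y)={8} D(U)={3,4,5,10}: no change
So after constraint 2: D(V)={4}, size = 1

Answer: 1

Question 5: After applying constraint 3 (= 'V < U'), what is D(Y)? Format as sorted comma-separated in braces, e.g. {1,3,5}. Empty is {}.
Constraint 1 (W + V = Y) on D(W)={4,5,7,8,9,10} D(V)={4,5,6,7,8,10} D(Y)={3,5,7,8}: W {4,5,7,8,9,10}->{4}; V {4,5,6,7,8,10}->{4}; Y {3,5,7,8}->{8}
Constraint 2 (Y != U) on D(Y)={8} D(U)={3,4,5,10}: no change
Constraint 3 (V < U) on D(V)={4} D(U)={3,4,5,10}: U {3,4,5,10}->{5,10}
So after constraint 3: D(Y) = {8}

Answer: {8}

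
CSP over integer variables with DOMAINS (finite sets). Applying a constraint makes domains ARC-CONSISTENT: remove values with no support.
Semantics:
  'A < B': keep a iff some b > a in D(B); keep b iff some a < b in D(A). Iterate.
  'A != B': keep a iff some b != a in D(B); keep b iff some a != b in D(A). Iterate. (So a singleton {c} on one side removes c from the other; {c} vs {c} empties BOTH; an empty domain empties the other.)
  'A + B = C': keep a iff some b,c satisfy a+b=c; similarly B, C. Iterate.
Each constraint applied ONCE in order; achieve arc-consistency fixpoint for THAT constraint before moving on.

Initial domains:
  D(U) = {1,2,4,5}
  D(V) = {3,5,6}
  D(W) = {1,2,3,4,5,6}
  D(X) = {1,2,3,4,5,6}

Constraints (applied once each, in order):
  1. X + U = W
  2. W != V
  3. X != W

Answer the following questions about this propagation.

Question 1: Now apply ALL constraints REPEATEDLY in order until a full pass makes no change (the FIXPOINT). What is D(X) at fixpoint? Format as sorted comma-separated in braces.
pass 0 (initial): D(X)={1,2,3,4,5,6}
pass 1: W {1,2,3,4,5,6}->{2,3,4,5,6}; X {1,2,3,4,5,6}->{1,2,3,4,5}
pass 2: no change
Fixpoint after 2 passes: D(X) = {1,2,3,4,5}

Answer: {1,2,3,4,5}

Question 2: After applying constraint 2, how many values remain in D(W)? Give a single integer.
Constraint 1 (X + U = W) on D(X)={1,2,3,4,5,6} D(U)={1,2,4,5} D(W)={1,2,3,4,5,6}: X {1,2,3,4,5,6}->{1,2,3,4,5}; W {1,2,3,4,5,6}->{2,3,4,5,6}
Constraint 2 (W != V) on D(W)={2,3,4,5,6} D(V)={3,5,6}: no change
So after constraint 2: D(W)={2,3,4,5,6}, size = 5

Answer: 5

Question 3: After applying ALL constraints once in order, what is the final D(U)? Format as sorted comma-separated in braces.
Constraint 1 (X + U = W) on D(X)={1,2,3,4,5,6} D(U)={1,2,4,5} D(W)={1,2,3,4,5,6}: X {1,2,3,4,5,6}->{1,2,3,4,5}; W {1,2,3,4,5,6}->{2,3,4,5,6}
Constraint 2 (W != V) on D(W)={2,3,4,5,6} D(V)={3,5,6}: no change
Constraint 3 (X != W) on D(X)={1,2,3,4,5} D(W)={2,3,4,5,6}: no change
So after all 3 constraints: D(U) = {1,2,4,5}

Answer: {1,2,4,5}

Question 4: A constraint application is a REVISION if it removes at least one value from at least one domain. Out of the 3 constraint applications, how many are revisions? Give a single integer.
Constraint 1 (X + U = W) on D(X)={1,2,3,4,5,6} D(U)={1,2,4,5} D(W)={1,2,3,4,5,6}: X {1,2,3,4,5,6}->{1,2,3,4,5}; W {1,2,3,4,5,6}->{2,3,4,5,6} => REVISION
Constraint 2 (W != V) on D(W)={2,3,4,5,6} D(V)={3,5,6}: no change => not a revision
Constraint 3 (X != W) on D(X)={1,2,3,4,5} D(W)={2,3,4,5,6}: no change => not a revision
Total revisions = 1

Answer: 1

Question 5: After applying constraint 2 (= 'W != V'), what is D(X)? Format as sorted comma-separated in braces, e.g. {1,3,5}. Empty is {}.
Answer: {1,2,3,4,5}

Derivation:
Constraint 1 (X + U = W) on D(X)={1,2,3,4,5,6} D(U)={1,2,4,5} D(W)={1,2,3,4,5,6}: X {1,2,3,4,5,6}->{1,2,3,4,5}; W {1,2,3,4,5,6}->{2,3,4,5,6}
Constraint 2 (W != V) on D(W)={2,3,4,5,6} D(V)={3,5,6}: no change
So after constraint 2: D(X) = {1,2,3,4,5}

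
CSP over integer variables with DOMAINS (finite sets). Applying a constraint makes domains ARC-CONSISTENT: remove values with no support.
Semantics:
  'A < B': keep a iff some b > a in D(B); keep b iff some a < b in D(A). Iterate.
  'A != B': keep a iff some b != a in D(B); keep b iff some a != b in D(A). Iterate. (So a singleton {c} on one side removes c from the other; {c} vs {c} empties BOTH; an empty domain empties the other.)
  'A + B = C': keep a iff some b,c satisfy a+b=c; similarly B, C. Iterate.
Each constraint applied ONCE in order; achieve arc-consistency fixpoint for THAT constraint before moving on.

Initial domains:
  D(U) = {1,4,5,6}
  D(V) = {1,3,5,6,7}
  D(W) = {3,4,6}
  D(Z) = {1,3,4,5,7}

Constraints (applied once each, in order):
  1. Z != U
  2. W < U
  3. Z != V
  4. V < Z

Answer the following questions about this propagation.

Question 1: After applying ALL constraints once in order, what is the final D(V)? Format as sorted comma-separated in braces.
Answer: {1,3,5,6}

Derivation:
Constraint 1 (Z != U) on D(Z)={1,3,4,5,7} D(U)={1,4,5,6}: no change
Constraint 2 (W < U) on D(W)={3,4,6} D(U)={1,4,5,6}: W {3,4,6}->{3,4}; U {1,4,5,6}->{4,5,6}
Constraint 3 (Z != V) on D(Z)={1,3,4,5,7} D(V)={1,3,5,6,7}: no change
Constraint 4 (V < Z) on D(V)={1,3,5,6,7} D(Z)={1,3,4,5,7}: V {1,3,5,6,7}->{1,3,5,6}; Z {1,3,4,5,7}->{3,4,5,7}
So after all 4 constraints: D(V) = {1,3,5,6}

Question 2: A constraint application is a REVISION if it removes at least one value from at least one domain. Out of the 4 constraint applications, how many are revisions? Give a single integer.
Answer: 2

Derivation:
Constraint 1 (Z != U) on D(Z)={1,3,4,5,7} D(U)={1,4,5,6}: no change => not a revision
Constraint 2 (W < U) on D(W)={3,4,6} D(U)={1,4,5,6}: W {3,4,6}->{3,4}; U {1,4,5,6}->{4,5,6} => REVISION
Constraint 3 (Z != V) on D(Z)={1,3,4,5,7} D(V)={1,3,5,6,7}: no change => not a revision
Constraint 4 (V < Z) on D(V)={1,3,5,6,7} D(Z)={1,3,4,5,7}: V {1,3,5,6,7}->{1,3,5,6}; Z {1,3,4,5,7}->{3,4,5,7} => REVISION
Total revisions = 2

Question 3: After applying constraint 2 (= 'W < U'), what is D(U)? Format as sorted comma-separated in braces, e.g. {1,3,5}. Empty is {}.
Answer: {4,5,6}

Derivation:
Constraint 1 (Z != U) on D(Z)={1,3,4,5,7} D(U)={1,4,5,6}: no change
Constraint 2 (W < U) on D(W)={3,4,6} D(U)={1,4,5,6}: W {3,4,6}->{3,4}; U {1,4,5,6}->{4,5,6}
So after constraint 2: D(U) = {4,5,6}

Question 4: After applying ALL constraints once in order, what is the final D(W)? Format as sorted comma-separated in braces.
Constraint 1 (Z != U) on D(Z)={1,3,4,5,7} D(U)={1,4,5,6}: no change
Constraint 2 (W < U) on D(W)={3,4,6} D(U)={1,4,5,6}: W {3,4,6}->{3,4}; U {1,4,5,6}->{4,5,6}
Constraint 3 (Z != V) on D(Z)={1,3,4,5,7} D(V)={1,3,5,6,7}: no change
Constraint 4 (V < Z) on D(V)={1,3,5,6,7} D(Z)={1,3,4,5,7}: V {1,3,5,6,7}->{1,3,5,6}; Z {1,3,4,5,7}->{3,4,5,7}
So after all 4 constraints: D(W) = {3,4}

Answer: {3,4}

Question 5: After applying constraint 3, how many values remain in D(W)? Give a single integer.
Constraint 1 (Z != U) on D(Z)={1,3,4,5,7} D(U)={1,4,5,6}: no change
Constraint 2 (W < U) on D(W)={3,4,6} D(U)={1,4,5,6}: W {3,4,6}->{3,4}; U {1,4,5,6}->{4,5,6}
Constraint 3 (Z != V) on D(Z)={1,3,4,5,7} D(V)={1,3,5,6,7}: no change
So after constraint 3: D(W)={3,4}, size = 2

Answer: 2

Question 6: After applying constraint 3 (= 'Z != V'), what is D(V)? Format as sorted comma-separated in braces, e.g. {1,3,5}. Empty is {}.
Answer: {1,3,5,6,7}

Derivation:
Constraint 1 (Z != U) on D(Z)={1,3,4,5,7} D(U)={1,4,5,6}: no change
Constraint 2 (W < U) on D(W)={3,4,6} D(U)={1,4,5,6}: W {3,4,6}->{3,4}; U {1,4,5,6}->{4,5,6}
Constraint 3 (Z != V) on D(Z)={1,3,4,5,7} D(V)={1,3,5,6,7}: no change
So after constraint 3: D(V) = {1,3,5,6,7}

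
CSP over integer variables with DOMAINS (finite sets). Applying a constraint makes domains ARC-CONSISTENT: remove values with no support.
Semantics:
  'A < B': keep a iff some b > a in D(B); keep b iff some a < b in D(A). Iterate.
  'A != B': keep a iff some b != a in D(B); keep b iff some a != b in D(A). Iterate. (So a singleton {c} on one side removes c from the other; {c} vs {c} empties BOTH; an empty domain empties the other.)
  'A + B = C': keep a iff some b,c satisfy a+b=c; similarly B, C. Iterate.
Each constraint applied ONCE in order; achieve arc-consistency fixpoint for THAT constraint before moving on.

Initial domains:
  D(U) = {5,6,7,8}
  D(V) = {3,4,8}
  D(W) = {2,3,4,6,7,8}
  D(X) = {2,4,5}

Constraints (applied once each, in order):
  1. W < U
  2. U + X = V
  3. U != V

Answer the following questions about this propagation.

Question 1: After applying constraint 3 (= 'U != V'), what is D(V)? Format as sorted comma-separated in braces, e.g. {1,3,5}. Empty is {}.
Answer: {8}

Derivation:
Constraint 1 (W < U) on D(W)={2,3,4,6,7,8} D(U)={5,6,7,8}: W {2,3,4,6,7,8}->{2,3,4,6,7}
Constraint 2 (U + X = V) on D(U)={5,6,7,8} D(X)={2,4,5} D(V)={3,4,8}: U {5,6,7,8}->{6}; X {2,4,5}->{2}; V {3,4,8}->{8}
Constraint 3 (U != V) on D(U)={6} D(V)={8}: no change
So after constraint 3: D(V) = {8}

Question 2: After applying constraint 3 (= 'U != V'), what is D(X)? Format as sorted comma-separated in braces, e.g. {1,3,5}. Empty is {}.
Answer: {2}

Derivation:
Constraint 1 (W < U) on D(W)={2,3,4,6,7,8} D(U)={5,6,7,8}: W {2,3,4,6,7,8}->{2,3,4,6,7}
Constraint 2 (U + X = V) on D(U)={5,6,7,8} D(X)={2,4,5} D(V)={3,4,8}: U {5,6,7,8}->{6}; X {2,4,5}->{2}; V {3,4,8}->{8}
Constraint 3 (U != V) on D(U)={6} D(V)={8}: no change
So after constraint 3: D(X) = {2}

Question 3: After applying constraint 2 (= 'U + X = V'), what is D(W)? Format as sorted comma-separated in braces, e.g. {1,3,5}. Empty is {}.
Answer: {2,3,4,6,7}

Derivation:
Constraint 1 (W < U) on D(W)={2,3,4,6,7,8} D(U)={5,6,7,8}: W {2,3,4,6,7,8}->{2,3,4,6,7}
Constraint 2 (U + X = V) on D(U)={5,6,7,8} D(X)={2,4,5} D(V)={3,4,8}: U {5,6,7,8}->{6}; X {2,4,5}->{2}; V {3,4,8}->{8}
So after constraint 2: D(W) = {2,3,4,6,7}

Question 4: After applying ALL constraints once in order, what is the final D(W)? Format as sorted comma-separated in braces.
Constraint 1 (W < U) on D(W)={2,3,4,6,7,8} D(U)={5,6,7,8}: W {2,3,4,6,7,8}->{2,3,4,6,7}
Constraint 2 (U + X = V) on D(U)={5,6,7,8} D(X)={2,4,5} D(V)={3,4,8}: U {5,6,7,8}->{6}; X {2,4,5}->{2}; V {3,4,8}->{8}
Constraint 3 (U != V) on D(U)={6} D(V)={8}: no change
So after all 3 constraints: D(W) = {2,3,4,6,7}

Answer: {2,3,4,6,7}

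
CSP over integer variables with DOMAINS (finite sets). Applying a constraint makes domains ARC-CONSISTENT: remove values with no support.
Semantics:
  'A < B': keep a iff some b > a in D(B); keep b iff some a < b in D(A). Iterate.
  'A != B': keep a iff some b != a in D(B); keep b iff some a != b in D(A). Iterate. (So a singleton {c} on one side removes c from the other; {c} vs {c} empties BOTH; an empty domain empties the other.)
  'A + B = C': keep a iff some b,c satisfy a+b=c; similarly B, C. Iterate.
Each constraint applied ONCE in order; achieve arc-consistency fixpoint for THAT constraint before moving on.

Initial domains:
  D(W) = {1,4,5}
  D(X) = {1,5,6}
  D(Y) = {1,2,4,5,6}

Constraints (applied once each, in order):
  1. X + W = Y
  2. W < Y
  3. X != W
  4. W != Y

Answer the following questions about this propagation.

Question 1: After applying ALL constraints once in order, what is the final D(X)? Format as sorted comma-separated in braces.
Constraint 1 (X + W = Y) on D(X)={1,5,6} D(W)={1,4,5} D(Y)={1,2,4,5,6}: X {1,5,6}->{1,5}; Y {1,2,4,5,6}->{2,5,6}
Constraint 2 (W < Y) on D(W)={1,4,5} D(Y)={2,5,6}: no change
Constraint 3 (X != W) on D(X)={1,5} D(W)={1,4,5}: no change
Constraint 4 (W != Y) on D(W)={1,4,5} D(Y)={2,5,6}: no change
So after all 4 constraints: D(X) = {1,5}

Answer: {1,5}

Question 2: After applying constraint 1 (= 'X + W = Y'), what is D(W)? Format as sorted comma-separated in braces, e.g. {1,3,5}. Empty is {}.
Answer: {1,4,5}

Derivation:
Constraint 1 (X + W = Y) on D(X)={1,5,6} D(W)={1,4,5} D(Y)={1,2,4,5,6}: X {1,5,6}->{1,5}; Y {1,2,4,5,6}->{2,5,6}
So after constraint 1: D(W) = {1,4,5}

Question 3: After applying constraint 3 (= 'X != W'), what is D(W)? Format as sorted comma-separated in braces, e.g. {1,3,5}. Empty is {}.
Answer: {1,4,5}

Derivation:
Constraint 1 (X + W = Y) on D(X)={1,5,6} D(W)={1,4,5} D(Y)={1,2,4,5,6}: X {1,5,6}->{1,5}; Y {1,2,4,5,6}->{2,5,6}
Constraint 2 (W < Y) on D(W)={1,4,5} D(Y)={2,5,6}: no change
Constraint 3 (X != W) on D(X)={1,5} D(W)={1,4,5}: no change
So after constraint 3: D(W) = {1,4,5}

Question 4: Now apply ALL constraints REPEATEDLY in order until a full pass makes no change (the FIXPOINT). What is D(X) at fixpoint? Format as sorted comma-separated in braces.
pass 0 (initial): D(X)={1,5,6}
pass 1: X {1,5,6}->{1,5}; Y {1,2,4,5,6}->{2,5,6}
pass 2: no change
Fixpoint after 2 passes: D(X) = {1,5}

Answer: {1,5}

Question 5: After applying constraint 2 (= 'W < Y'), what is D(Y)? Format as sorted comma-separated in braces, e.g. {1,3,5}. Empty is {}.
Constraint 1 (X + W = Y) on D(X)={1,5,6} D(W)={1,4,5} D(Y)={1,2,4,5,6}: X {1,5,6}->{1,5}; Y {1,2,4,5,6}->{2,5,6}
Constraint 2 (W < Y) on D(W)={1,4,5} D(Y)={2,5,6}: no change
So after constraint 2: D(Y) = {2,5,6}

Answer: {2,5,6}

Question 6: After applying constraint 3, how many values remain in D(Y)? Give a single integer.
Answer: 3

Derivation:
Constraint 1 (X + W = Y) on D(X)={1,5,6} D(W)={1,4,5} D(Y)={1,2,4,5,6}: X {1,5,6}->{1,5}; Y {1,2,4,5,6}->{2,5,6}
Constraint 2 (W < Y) on D(W)={1,4,5} D(Y)={2,5,6}: no change
Constraint 3 (X != W) on D(X)={1,5} D(W)={1,4,5}: no change
So after constraint 3: D(Y)={2,5,6}, size = 3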